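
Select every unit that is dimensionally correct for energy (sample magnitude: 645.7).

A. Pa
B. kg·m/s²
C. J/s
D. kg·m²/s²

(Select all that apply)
D

energy has SI base units: kg * m^2 / s^2

Checking each option against kg * m^2 / s^2:
  A. Pa: ✗ does not match
  B. kg·m/s²: ✗ does not match
  C. J/s: ✗ does not match
  D. kg·m²/s²: ✓ matches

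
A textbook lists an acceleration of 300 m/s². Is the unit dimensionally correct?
Yes

acceleration has SI base units: m / s^2
m/s² reduces to the same SI base units, so it is a valid unit for acceleration.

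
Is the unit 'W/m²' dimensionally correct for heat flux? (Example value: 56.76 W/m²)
Yes

heat flux has SI base units: kg / s^3
W/m² reduces to the same SI base units, so it is a valid unit for heat flux.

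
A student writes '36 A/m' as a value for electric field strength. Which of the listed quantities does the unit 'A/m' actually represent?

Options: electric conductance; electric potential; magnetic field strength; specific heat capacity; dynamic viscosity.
magnetic field strength

electric field strength should have units dimensionally equivalent to kg * m / (A * s^3) (e.g. V/m).
The given unit 'A/m' reduces to A / m. Of the listed options, that is the dimensionality of magnetic field strength.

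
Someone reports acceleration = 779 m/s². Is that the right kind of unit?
Yes

acceleration has SI base units: m / s^2
m/s² reduces to the same SI base units, so it is a valid unit for acceleration.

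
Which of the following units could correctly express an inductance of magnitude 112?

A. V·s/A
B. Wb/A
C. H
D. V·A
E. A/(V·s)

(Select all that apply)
A, B, C

inductance has SI base units: kg * m^2 / (A^2 * s^2)

Checking each option against kg * m^2 / (A^2 * s^2):
  A. V·s/A: ✓ matches
  B. Wb/A: ✓ matches
  C. H: ✓ matches
  D. V·A: ✗ does not match
  E. A/(V·s): ✗ does not match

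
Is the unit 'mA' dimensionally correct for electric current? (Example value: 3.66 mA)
Yes

electric current has SI base units: A
mA reduces to the same SI base units, so it is a valid unit for electric current.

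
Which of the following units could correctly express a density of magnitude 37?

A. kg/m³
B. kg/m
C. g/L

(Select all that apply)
A, C

density has SI base units: kg / m^3

Checking each option against kg / m^3:
  A. kg/m³: ✓ matches
  B. kg/m: ✗ does not match
  C. g/L: ✓ matches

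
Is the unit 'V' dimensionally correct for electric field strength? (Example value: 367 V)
No

electric field strength has SI base units: kg * m / (A * s^3)
V does NOT reduce to kg * m / (A * s^3); a valid unit for electric field strength would be e.g. V/m.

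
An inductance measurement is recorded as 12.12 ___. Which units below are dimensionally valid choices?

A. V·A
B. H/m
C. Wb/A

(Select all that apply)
C

inductance has SI base units: kg * m^2 / (A^2 * s^2)

Checking each option against kg * m^2 / (A^2 * s^2):
  A. V·A: ✗ does not match
  B. H/m: ✗ does not match
  C. Wb/A: ✓ matches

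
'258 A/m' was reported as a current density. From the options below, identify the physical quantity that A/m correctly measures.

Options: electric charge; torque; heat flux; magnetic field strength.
magnetic field strength

current density should have units dimensionally equivalent to A / m^2 (e.g. A/m²).
The given unit 'A/m' reduces to A / m. Of the listed options, that is the dimensionality of magnetic field strength.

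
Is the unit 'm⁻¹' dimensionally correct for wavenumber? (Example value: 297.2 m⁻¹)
Yes

wavenumber has SI base units: 1 / m
m⁻¹ reduces to the same SI base units, so it is a valid unit for wavenumber.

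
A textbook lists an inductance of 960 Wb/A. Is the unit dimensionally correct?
Yes

inductance has SI base units: kg * m^2 / (A^2 * s^2)
Wb/A reduces to the same SI base units, so it is a valid unit for inductance.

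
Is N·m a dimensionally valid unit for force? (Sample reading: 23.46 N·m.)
No

force has SI base units: kg * m / s^2
N·m does NOT reduce to kg * m / s^2; a valid unit for force would be e.g. N.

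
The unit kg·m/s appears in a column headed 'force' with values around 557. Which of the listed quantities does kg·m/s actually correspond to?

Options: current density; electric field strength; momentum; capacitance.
momentum

force should have units dimensionally equivalent to kg * m / s^2 (e.g. N).
The given unit 'kg·m/s' reduces to kg * m / s. Of the listed options, that is the dimensionality of momentum.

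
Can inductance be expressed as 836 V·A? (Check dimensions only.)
No

inductance has SI base units: kg * m^2 / (A^2 * s^2)
V·A does NOT reduce to kg * m^2 / (A^2 * s^2); a valid unit for inductance would be e.g. H.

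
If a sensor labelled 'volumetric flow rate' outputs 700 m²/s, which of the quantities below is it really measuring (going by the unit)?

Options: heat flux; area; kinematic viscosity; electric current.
kinematic viscosity

volumetric flow rate should have units dimensionally equivalent to m^3 / s (e.g. m³/s).
The given unit 'm²/s' reduces to m^2 / s. Of the listed options, that is the dimensionality of kinematic viscosity.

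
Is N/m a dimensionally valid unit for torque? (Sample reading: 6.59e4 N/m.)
No

torque has SI base units: kg * m^2 / s^2
N/m does NOT reduce to kg * m^2 / s^2; a valid unit for torque would be e.g. N·m.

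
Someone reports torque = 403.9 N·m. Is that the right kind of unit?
Yes

torque has SI base units: kg * m^2 / s^2
N·m reduces to the same SI base units, so it is a valid unit for torque.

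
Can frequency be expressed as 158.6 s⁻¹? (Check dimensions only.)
Yes

frequency has SI base units: 1 / s
s⁻¹ reduces to the same SI base units, so it is a valid unit for frequency.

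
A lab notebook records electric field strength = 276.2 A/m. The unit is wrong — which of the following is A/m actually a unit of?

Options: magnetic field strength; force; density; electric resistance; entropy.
magnetic field strength

electric field strength should have units dimensionally equivalent to kg * m / (A * s^3) (e.g. V/m).
The given unit 'A/m' reduces to A / m. Of the listed options, that is the dimensionality of magnetic field strength.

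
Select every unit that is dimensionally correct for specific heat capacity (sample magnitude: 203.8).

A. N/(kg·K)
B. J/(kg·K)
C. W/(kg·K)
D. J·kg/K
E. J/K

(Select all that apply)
B

specific heat capacity has SI base units: m^2 / (s^2 * K)

Checking each option against m^2 / (s^2 * K):
  A. N/(kg·K): ✗ does not match
  B. J/(kg·K): ✓ matches
  C. W/(kg·K): ✗ does not match
  D. J·kg/K: ✗ does not match
  E. J/K: ✗ does not match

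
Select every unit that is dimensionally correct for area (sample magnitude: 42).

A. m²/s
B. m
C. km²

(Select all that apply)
C

area has SI base units: m^2

Checking each option against m^2:
  A. m²/s: ✗ does not match
  B. m: ✗ does not match
  C. km²: ✓ matches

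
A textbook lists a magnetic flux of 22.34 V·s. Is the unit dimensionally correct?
Yes

magnetic flux has SI base units: kg * m^2 / (A * s^2)
V·s reduces to the same SI base units, so it is a valid unit for magnetic flux.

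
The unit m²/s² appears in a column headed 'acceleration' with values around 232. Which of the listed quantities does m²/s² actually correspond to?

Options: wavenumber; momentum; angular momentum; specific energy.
specific energy

acceleration should have units dimensionally equivalent to m / s^2 (e.g. m/s²).
The given unit 'm²/s²' reduces to m^2 / s^2. Of the listed options, that is the dimensionality of specific energy.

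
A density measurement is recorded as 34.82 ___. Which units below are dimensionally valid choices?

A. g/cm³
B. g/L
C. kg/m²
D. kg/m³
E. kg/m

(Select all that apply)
A, B, D

density has SI base units: kg / m^3

Checking each option against kg / m^3:
  A. g/cm³: ✓ matches
  B. g/L: ✓ matches
  C. kg/m²: ✗ does not match
  D. kg/m³: ✓ matches
  E. kg/m: ✗ does not match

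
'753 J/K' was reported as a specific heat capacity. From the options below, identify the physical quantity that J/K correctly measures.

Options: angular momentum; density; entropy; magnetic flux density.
entropy

specific heat capacity should have units dimensionally equivalent to m^2 / (s^2 * K) (e.g. J/(kg·K)).
The given unit 'J/K' reduces to kg * m^2 / (s^2 * K). Of the listed options, that is the dimensionality of entropy.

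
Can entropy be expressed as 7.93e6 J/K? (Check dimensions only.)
Yes

entropy has SI base units: kg * m^2 / (s^2 * K)
J/K reduces to the same SI base units, so it is a valid unit for entropy.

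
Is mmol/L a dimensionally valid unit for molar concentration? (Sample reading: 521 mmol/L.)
Yes

molar concentration has SI base units: mol / m^3
mmol/L reduces to the same SI base units, so it is a valid unit for molar concentration.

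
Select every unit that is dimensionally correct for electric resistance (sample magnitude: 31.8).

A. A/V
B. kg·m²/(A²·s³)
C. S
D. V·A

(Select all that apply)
B

electric resistance has SI base units: kg * m^2 / (A^2 * s^3)

Checking each option against kg * m^2 / (A^2 * s^3):
  A. A/V: ✗ does not match
  B. kg·m²/(A²·s³): ✓ matches
  C. S: ✗ does not match
  D. V·A: ✗ does not match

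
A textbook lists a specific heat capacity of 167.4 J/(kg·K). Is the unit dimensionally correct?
Yes

specific heat capacity has SI base units: m^2 / (s^2 * K)
J/(kg·K) reduces to the same SI base units, so it is a valid unit for specific heat capacity.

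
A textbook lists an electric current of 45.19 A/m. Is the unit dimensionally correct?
No

electric current has SI base units: A
A/m does NOT reduce to A; a valid unit for electric current would be e.g. A.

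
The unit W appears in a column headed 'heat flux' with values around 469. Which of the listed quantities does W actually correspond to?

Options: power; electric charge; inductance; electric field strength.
power

heat flux should have units dimensionally equivalent to kg / s^3 (e.g. W/m²).
The given unit 'W' reduces to kg * m^2 / s^3. Of the listed options, that is the dimensionality of power.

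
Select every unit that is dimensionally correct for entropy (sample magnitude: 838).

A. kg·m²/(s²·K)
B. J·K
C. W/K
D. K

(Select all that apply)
A

entropy has SI base units: kg * m^2 / (s^2 * K)

Checking each option against kg * m^2 / (s^2 * K):
  A. kg·m²/(s²·K): ✓ matches
  B. J·K: ✗ does not match
  C. W/K: ✗ does not match
  D. K: ✗ does not match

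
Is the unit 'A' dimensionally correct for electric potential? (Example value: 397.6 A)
No

electric potential has SI base units: kg * m^2 / (A * s^3)
A does NOT reduce to kg * m^2 / (A * s^3); a valid unit for electric potential would be e.g. V.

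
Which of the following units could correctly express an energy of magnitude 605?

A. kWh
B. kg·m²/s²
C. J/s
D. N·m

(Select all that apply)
A, B, D

energy has SI base units: kg * m^2 / s^2

Checking each option against kg * m^2 / s^2:
  A. kWh: ✓ matches
  B. kg·m²/s²: ✓ matches
  C. J/s: ✗ does not match
  D. N·m: ✓ matches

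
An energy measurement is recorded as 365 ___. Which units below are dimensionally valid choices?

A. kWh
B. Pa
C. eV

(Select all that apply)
A, C

energy has SI base units: kg * m^2 / s^2

Checking each option against kg * m^2 / s^2:
  A. kWh: ✓ matches
  B. Pa: ✗ does not match
  C. eV: ✓ matches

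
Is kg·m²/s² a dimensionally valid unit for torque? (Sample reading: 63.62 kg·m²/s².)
Yes

torque has SI base units: kg * m^2 / s^2
kg·m²/s² reduces to the same SI base units, so it is a valid unit for torque.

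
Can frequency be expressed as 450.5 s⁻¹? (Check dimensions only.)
Yes

frequency has SI base units: 1 / s
s⁻¹ reduces to the same SI base units, so it is a valid unit for frequency.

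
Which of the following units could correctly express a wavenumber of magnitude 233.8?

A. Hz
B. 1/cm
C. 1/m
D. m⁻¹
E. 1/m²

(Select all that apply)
B, C, D

wavenumber has SI base units: 1 / m

Checking each option against 1 / m:
  A. Hz: ✗ does not match
  B. 1/cm: ✓ matches
  C. 1/m: ✓ matches
  D. m⁻¹: ✓ matches
  E. 1/m²: ✗ does not match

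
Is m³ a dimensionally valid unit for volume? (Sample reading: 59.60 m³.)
Yes

volume has SI base units: m^3
m³ reduces to the same SI base units, so it is a valid unit for volume.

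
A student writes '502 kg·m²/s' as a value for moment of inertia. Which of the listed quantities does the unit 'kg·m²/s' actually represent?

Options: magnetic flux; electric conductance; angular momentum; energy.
angular momentum

moment of inertia should have units dimensionally equivalent to kg * m^2 (e.g. kg·m²).
The given unit 'kg·m²/s' reduces to kg * m^2 / s. Of the listed options, that is the dimensionality of angular momentum.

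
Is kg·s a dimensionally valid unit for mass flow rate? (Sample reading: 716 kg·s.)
No

mass flow rate has SI base units: kg / s
kg·s does NOT reduce to kg / s; a valid unit for mass flow rate would be e.g. kg/s.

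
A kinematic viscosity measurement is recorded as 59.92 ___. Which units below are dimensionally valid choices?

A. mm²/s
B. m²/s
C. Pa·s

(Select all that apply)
A, B

kinematic viscosity has SI base units: m^2 / s

Checking each option against m^2 / s:
  A. mm²/s: ✓ matches
  B. m²/s: ✓ matches
  C. Pa·s: ✗ does not match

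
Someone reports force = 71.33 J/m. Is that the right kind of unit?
Yes

force has SI base units: kg * m / s^2
J/m reduces to the same SI base units, so it is a valid unit for force.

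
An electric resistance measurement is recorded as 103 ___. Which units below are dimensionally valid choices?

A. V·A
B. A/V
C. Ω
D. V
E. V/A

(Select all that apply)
C, E

electric resistance has SI base units: kg * m^2 / (A^2 * s^3)

Checking each option against kg * m^2 / (A^2 * s^3):
  A. V·A: ✗ does not match
  B. A/V: ✗ does not match
  C. Ω: ✓ matches
  D. V: ✗ does not match
  E. V/A: ✓ matches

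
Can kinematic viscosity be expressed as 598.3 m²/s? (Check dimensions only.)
Yes

kinematic viscosity has SI base units: m^2 / s
m²/s reduces to the same SI base units, so it is a valid unit for kinematic viscosity.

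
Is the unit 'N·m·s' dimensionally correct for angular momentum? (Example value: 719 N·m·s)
Yes

angular momentum has SI base units: kg * m^2 / s
N·m·s reduces to the same SI base units, so it is a valid unit for angular momentum.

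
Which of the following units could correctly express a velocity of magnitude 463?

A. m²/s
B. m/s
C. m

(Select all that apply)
B

velocity has SI base units: m / s

Checking each option against m / s:
  A. m²/s: ✗ does not match
  B. m/s: ✓ matches
  C. m: ✗ does not match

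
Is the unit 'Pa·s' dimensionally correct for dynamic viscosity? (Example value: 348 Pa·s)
Yes

dynamic viscosity has SI base units: kg / (m * s)
Pa·s reduces to the same SI base units, so it is a valid unit for dynamic viscosity.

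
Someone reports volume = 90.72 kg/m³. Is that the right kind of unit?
No

volume has SI base units: m^3
kg/m³ does NOT reduce to m^3; a valid unit for volume would be e.g. m³.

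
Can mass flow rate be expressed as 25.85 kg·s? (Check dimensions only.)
No

mass flow rate has SI base units: kg / s
kg·s does NOT reduce to kg / s; a valid unit for mass flow rate would be e.g. kg/s.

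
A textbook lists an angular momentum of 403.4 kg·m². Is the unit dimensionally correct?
No

angular momentum has SI base units: kg * m^2 / s
kg·m² does NOT reduce to kg * m^2 / s; a valid unit for angular momentum would be e.g. kg·m²/s.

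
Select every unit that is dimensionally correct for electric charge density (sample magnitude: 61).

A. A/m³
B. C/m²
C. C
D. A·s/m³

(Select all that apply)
D

electric charge density has SI base units: A * s / m^3

Checking each option against A * s / m^3:
  A. A/m³: ✗ does not match
  B. C/m²: ✗ does not match
  C. C: ✗ does not match
  D. A·s/m³: ✓ matches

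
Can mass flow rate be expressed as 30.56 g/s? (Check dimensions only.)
Yes

mass flow rate has SI base units: kg / s
g/s reduces to the same SI base units, so it is a valid unit for mass flow rate.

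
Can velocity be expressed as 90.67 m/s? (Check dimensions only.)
Yes

velocity has SI base units: m / s
m/s reduces to the same SI base units, so it is a valid unit for velocity.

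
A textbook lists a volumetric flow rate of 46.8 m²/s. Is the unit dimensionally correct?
No

volumetric flow rate has SI base units: m^3 / s
m²/s does NOT reduce to m^3 / s; a valid unit for volumetric flow rate would be e.g. m³/s.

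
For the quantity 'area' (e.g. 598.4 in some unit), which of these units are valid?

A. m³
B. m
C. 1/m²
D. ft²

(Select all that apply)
D

area has SI base units: m^2

Checking each option against m^2:
  A. m³: ✗ does not match
  B. m: ✗ does not match
  C. 1/m²: ✗ does not match
  D. ft²: ✓ matches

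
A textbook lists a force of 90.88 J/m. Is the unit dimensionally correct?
Yes

force has SI base units: kg * m / s^2
J/m reduces to the same SI base units, so it is a valid unit for force.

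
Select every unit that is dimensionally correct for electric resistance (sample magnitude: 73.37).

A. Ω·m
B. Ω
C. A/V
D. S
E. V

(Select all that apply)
B

electric resistance has SI base units: kg * m^2 / (A^2 * s^3)

Checking each option against kg * m^2 / (A^2 * s^3):
  A. Ω·m: ✗ does not match
  B. Ω: ✓ matches
  C. A/V: ✗ does not match
  D. S: ✗ does not match
  E. V: ✗ does not match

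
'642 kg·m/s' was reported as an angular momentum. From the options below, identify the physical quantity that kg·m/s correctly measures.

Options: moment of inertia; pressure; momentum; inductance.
momentum

angular momentum should have units dimensionally equivalent to kg * m^2 / s (e.g. kg·m²/s).
The given unit 'kg·m/s' reduces to kg * m / s. Of the listed options, that is the dimensionality of momentum.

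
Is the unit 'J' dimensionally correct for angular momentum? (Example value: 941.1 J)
No

angular momentum has SI base units: kg * m^2 / s
J does NOT reduce to kg * m^2 / s; a valid unit for angular momentum would be e.g. kg·m²/s.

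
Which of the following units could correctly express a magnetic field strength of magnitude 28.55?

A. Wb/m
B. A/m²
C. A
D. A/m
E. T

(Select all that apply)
D

magnetic field strength has SI base units: A / m

Checking each option against A / m:
  A. Wb/m: ✗ does not match
  B. A/m²: ✗ does not match
  C. A: ✗ does not match
  D. A/m: ✓ matches
  E. T: ✗ does not match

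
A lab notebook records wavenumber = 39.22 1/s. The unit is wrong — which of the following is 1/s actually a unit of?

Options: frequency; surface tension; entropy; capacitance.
frequency

wavenumber should have units dimensionally equivalent to 1 / m (e.g. 1/m).
The given unit '1/s' reduces to 1 / s. Of the listed options, that is the dimensionality of frequency.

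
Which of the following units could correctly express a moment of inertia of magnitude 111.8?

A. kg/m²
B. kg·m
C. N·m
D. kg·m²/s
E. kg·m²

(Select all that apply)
E

moment of inertia has SI base units: kg * m^2

Checking each option against kg * m^2:
  A. kg/m²: ✗ does not match
  B. kg·m: ✗ does not match
  C. N·m: ✗ does not match
  D. kg·m²/s: ✗ does not match
  E. kg·m²: ✓ matches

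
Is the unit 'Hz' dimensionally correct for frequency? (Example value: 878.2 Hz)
Yes

frequency has SI base units: 1 / s
Hz reduces to the same SI base units, so it is a valid unit for frequency.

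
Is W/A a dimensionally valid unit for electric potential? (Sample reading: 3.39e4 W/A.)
Yes

electric potential has SI base units: kg * m^2 / (A * s^3)
W/A reduces to the same SI base units, so it is a valid unit for electric potential.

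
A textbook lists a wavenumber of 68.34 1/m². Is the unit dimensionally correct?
No

wavenumber has SI base units: 1 / m
1/m² does NOT reduce to 1 / m; a valid unit for wavenumber would be e.g. 1/m.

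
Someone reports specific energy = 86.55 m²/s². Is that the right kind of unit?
Yes

specific energy has SI base units: m^2 / s^2
m²/s² reduces to the same SI base units, so it is a valid unit for specific energy.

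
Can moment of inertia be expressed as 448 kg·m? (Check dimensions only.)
No

moment of inertia has SI base units: kg * m^2
kg·m does NOT reduce to kg * m^2; a valid unit for moment of inertia would be e.g. kg·m².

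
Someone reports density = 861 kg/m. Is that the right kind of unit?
No

density has SI base units: kg / m^3
kg/m does NOT reduce to kg / m^3; a valid unit for density would be e.g. kg/m³.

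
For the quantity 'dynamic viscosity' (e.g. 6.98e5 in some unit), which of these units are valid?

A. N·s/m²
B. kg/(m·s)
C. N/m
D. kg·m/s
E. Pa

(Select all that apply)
A, B

dynamic viscosity has SI base units: kg / (m * s)

Checking each option against kg / (m * s):
  A. N·s/m²: ✓ matches
  B. kg/(m·s): ✓ matches
  C. N/m: ✗ does not match
  D. kg·m/s: ✗ does not match
  E. Pa: ✗ does not match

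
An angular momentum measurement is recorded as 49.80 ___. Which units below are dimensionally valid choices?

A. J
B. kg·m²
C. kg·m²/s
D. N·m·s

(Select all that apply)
C, D

angular momentum has SI base units: kg * m^2 / s

Checking each option against kg * m^2 / s:
  A. J: ✗ does not match
  B. kg·m²: ✗ does not match
  C. kg·m²/s: ✓ matches
  D. N·m·s: ✓ matches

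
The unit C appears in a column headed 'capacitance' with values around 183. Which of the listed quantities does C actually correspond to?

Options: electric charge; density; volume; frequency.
electric charge

capacitance should have units dimensionally equivalent to A^2 * s^4 / (kg * m^2) (e.g. F).
The given unit 'C' reduces to A * s. Of the listed options, that is the dimensionality of electric charge.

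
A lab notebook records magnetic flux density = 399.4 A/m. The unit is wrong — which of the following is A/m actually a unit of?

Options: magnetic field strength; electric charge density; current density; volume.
magnetic field strength

magnetic flux density should have units dimensionally equivalent to kg / (A * s^2) (e.g. T).
The given unit 'A/m' reduces to A / m. Of the listed options, that is the dimensionality of magnetic field strength.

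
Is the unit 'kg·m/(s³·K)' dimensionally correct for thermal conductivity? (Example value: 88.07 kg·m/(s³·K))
Yes

thermal conductivity has SI base units: kg * m / (s^3 * K)
kg·m/(s³·K) reduces to the same SI base units, so it is a valid unit for thermal conductivity.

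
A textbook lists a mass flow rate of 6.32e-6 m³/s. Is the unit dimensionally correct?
No

mass flow rate has SI base units: kg / s
m³/s does NOT reduce to kg / s; a valid unit for mass flow rate would be e.g. kg/s.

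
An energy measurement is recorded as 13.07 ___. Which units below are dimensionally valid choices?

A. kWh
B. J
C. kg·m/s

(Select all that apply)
A, B

energy has SI base units: kg * m^2 / s^2

Checking each option against kg * m^2 / s^2:
  A. kWh: ✓ matches
  B. J: ✓ matches
  C. kg·m/s: ✗ does not match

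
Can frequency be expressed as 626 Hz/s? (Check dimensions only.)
No

frequency has SI base units: 1 / s
Hz/s does NOT reduce to 1 / s; a valid unit for frequency would be e.g. Hz.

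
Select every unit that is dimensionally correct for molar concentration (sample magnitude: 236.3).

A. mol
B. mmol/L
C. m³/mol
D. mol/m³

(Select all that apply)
B, D

molar concentration has SI base units: mol / m^3

Checking each option against mol / m^3:
  A. mol: ✗ does not match
  B. mmol/L: ✓ matches
  C. m³/mol: ✗ does not match
  D. mol/m³: ✓ matches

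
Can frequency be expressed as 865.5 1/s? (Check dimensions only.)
Yes

frequency has SI base units: 1 / s
1/s reduces to the same SI base units, so it is a valid unit for frequency.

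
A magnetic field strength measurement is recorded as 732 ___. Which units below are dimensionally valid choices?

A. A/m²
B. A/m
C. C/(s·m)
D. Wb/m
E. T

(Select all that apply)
B, C

magnetic field strength has SI base units: A / m

Checking each option against A / m:
  A. A/m²: ✗ does not match
  B. A/m: ✓ matches
  C. C/(s·m): ✓ matches
  D. Wb/m: ✗ does not match
  E. T: ✗ does not match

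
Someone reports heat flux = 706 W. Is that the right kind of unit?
No

heat flux has SI base units: kg / s^3
W does NOT reduce to kg / s^3; a valid unit for heat flux would be e.g. W/m².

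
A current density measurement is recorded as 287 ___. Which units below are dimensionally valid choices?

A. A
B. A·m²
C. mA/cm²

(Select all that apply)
C

current density has SI base units: A / m^2

Checking each option against A / m^2:
  A. A: ✗ does not match
  B. A·m²: ✗ does not match
  C. mA/cm²: ✓ matches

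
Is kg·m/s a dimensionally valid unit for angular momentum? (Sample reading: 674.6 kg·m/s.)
No

angular momentum has SI base units: kg * m^2 / s
kg·m/s does NOT reduce to kg * m^2 / s; a valid unit for angular momentum would be e.g. kg·m²/s.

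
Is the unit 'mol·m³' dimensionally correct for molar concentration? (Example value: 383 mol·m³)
No

molar concentration has SI base units: mol / m^3
mol·m³ does NOT reduce to mol / m^3; a valid unit for molar concentration would be e.g. mol/m³.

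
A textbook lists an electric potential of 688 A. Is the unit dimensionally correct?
No

electric potential has SI base units: kg * m^2 / (A * s^3)
A does NOT reduce to kg * m^2 / (A * s^3); a valid unit for electric potential would be e.g. V.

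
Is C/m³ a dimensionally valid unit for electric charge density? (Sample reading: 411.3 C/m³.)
Yes

electric charge density has SI base units: A * s / m^3
C/m³ reduces to the same SI base units, so it is a valid unit for electric charge density.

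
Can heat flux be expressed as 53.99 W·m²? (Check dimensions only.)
No

heat flux has SI base units: kg / s^3
W·m² does NOT reduce to kg / s^3; a valid unit for heat flux would be e.g. W/m².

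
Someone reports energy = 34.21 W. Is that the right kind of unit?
No

energy has SI base units: kg * m^2 / s^2
W does NOT reduce to kg * m^2 / s^2; a valid unit for energy would be e.g. J.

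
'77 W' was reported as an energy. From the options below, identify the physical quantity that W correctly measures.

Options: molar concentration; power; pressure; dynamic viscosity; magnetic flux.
power

energy should have units dimensionally equivalent to kg * m^2 / s^2 (e.g. J).
The given unit 'W' reduces to kg * m^2 / s^3. Of the listed options, that is the dimensionality of power.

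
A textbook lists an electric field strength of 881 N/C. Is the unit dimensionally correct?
Yes

electric field strength has SI base units: kg * m / (A * s^3)
N/C reduces to the same SI base units, so it is a valid unit for electric field strength.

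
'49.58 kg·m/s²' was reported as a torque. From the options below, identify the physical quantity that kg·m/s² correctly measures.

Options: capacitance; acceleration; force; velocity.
force

torque should have units dimensionally equivalent to kg * m^2 / s^2 (e.g. N·m).
The given unit 'kg·m/s²' reduces to kg * m / s^2. Of the listed options, that is the dimensionality of force.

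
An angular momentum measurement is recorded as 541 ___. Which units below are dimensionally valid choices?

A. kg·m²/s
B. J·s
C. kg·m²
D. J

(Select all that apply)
A, B

angular momentum has SI base units: kg * m^2 / s

Checking each option against kg * m^2 / s:
  A. kg·m²/s: ✓ matches
  B. J·s: ✓ matches
  C. kg·m²: ✗ does not match
  D. J: ✗ does not match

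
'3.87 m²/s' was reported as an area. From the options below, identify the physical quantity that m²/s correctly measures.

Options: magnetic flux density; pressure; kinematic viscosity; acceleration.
kinematic viscosity

area should have units dimensionally equivalent to m^2 (e.g. m²).
The given unit 'm²/s' reduces to m^2 / s. Of the listed options, that is the dimensionality of kinematic viscosity.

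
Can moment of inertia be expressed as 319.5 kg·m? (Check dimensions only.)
No

moment of inertia has SI base units: kg * m^2
kg·m does NOT reduce to kg * m^2; a valid unit for moment of inertia would be e.g. kg·m².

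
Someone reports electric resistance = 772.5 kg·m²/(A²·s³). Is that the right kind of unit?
Yes

electric resistance has SI base units: kg * m^2 / (A^2 * s^3)
kg·m²/(A²·s³) reduces to the same SI base units, so it is a valid unit for electric resistance.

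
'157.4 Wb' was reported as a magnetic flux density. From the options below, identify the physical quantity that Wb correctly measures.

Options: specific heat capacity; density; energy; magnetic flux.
magnetic flux

magnetic flux density should have units dimensionally equivalent to kg / (A * s^2) (e.g. T).
The given unit 'Wb' reduces to kg * m^2 / (A * s^2). Of the listed options, that is the dimensionality of magnetic flux.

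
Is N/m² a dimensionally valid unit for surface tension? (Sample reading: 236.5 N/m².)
No

surface tension has SI base units: kg / s^2
N/m² does NOT reduce to kg / s^2; a valid unit for surface tension would be e.g. N/m.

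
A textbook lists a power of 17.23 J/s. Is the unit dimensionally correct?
Yes

power has SI base units: kg * m^2 / s^3
J/s reduces to the same SI base units, so it is a valid unit for power.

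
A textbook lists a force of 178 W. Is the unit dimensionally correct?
No

force has SI base units: kg * m / s^2
W does NOT reduce to kg * m / s^2; a valid unit for force would be e.g. N.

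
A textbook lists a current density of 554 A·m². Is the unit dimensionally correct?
No

current density has SI base units: A / m^2
A·m² does NOT reduce to A / m^2; a valid unit for current density would be e.g. A/m².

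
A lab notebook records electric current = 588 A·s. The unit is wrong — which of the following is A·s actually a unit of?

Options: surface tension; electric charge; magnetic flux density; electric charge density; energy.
electric charge

electric current should have units dimensionally equivalent to A (e.g. A).
The given unit 'A·s' reduces to A * s. Of the listed options, that is the dimensionality of electric charge.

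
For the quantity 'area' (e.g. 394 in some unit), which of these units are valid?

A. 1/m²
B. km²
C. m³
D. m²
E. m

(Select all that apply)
B, D

area has SI base units: m^2

Checking each option against m^2:
  A. 1/m²: ✗ does not match
  B. km²: ✓ matches
  C. m³: ✗ does not match
  D. m²: ✓ matches
  E. m: ✗ does not match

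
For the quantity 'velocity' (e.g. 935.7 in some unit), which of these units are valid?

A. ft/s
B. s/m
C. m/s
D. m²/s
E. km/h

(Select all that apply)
A, C, E

velocity has SI base units: m / s

Checking each option against m / s:
  A. ft/s: ✓ matches
  B. s/m: ✗ does not match
  C. m/s: ✓ matches
  D. m²/s: ✗ does not match
  E. km/h: ✓ matches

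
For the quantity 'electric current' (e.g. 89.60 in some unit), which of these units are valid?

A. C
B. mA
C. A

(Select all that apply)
B, C

electric current has SI base units: A

Checking each option against A:
  A. C: ✗ does not match
  B. mA: ✓ matches
  C. A: ✓ matches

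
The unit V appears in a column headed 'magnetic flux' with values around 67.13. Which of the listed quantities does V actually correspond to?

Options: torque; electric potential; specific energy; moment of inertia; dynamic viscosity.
electric potential

magnetic flux should have units dimensionally equivalent to kg * m^2 / (A * s^2) (e.g. Wb).
The given unit 'V' reduces to kg * m^2 / (A * s^3). Of the listed options, that is the dimensionality of electric potential.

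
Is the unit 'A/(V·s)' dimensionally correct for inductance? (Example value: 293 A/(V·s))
No

inductance has SI base units: kg * m^2 / (A^2 * s^2)
A/(V·s) does NOT reduce to kg * m^2 / (A^2 * s^2); a valid unit for inductance would be e.g. H.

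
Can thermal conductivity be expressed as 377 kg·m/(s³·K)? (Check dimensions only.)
Yes

thermal conductivity has SI base units: kg * m / (s^3 * K)
kg·m/(s³·K) reduces to the same SI base units, so it is a valid unit for thermal conductivity.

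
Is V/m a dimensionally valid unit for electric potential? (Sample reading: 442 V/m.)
No

electric potential has SI base units: kg * m^2 / (A * s^3)
V/m does NOT reduce to kg * m^2 / (A * s^3); a valid unit for electric potential would be e.g. V.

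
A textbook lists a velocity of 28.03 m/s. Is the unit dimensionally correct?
Yes

velocity has SI base units: m / s
m/s reduces to the same SI base units, so it is a valid unit for velocity.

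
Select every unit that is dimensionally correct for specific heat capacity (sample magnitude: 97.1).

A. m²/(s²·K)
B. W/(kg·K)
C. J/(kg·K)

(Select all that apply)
A, C

specific heat capacity has SI base units: m^2 / (s^2 * K)

Checking each option against m^2 / (s^2 * K):
  A. m²/(s²·K): ✓ matches
  B. W/(kg·K): ✗ does not match
  C. J/(kg·K): ✓ matches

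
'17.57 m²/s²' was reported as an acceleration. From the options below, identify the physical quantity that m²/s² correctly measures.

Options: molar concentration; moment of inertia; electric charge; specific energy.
specific energy

acceleration should have units dimensionally equivalent to m / s^2 (e.g. m/s²).
The given unit 'm²/s²' reduces to m^2 / s^2. Of the listed options, that is the dimensionality of specific energy.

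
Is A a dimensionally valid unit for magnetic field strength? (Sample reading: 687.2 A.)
No

magnetic field strength has SI base units: A / m
A does NOT reduce to A / m; a valid unit for magnetic field strength would be e.g. A/m.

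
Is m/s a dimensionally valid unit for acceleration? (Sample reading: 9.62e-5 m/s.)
No

acceleration has SI base units: m / s^2
m/s does NOT reduce to m / s^2; a valid unit for acceleration would be e.g. m/s².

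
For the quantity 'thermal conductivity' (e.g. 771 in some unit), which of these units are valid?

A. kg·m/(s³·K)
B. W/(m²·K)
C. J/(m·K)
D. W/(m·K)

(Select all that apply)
A, D

thermal conductivity has SI base units: kg * m / (s^3 * K)

Checking each option against kg * m / (s^3 * K):
  A. kg·m/(s³·K): ✓ matches
  B. W/(m²·K): ✗ does not match
  C. J/(m·K): ✗ does not match
  D. W/(m·K): ✓ matches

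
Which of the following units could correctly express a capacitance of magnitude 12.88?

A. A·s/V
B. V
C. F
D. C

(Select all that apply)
A, C

capacitance has SI base units: A^2 * s^4 / (kg * m^2)

Checking each option against A^2 * s^4 / (kg * m^2):
  A. A·s/V: ✓ matches
  B. V: ✗ does not match
  C. F: ✓ matches
  D. C: ✗ does not match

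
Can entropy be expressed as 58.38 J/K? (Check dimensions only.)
Yes

entropy has SI base units: kg * m^2 / (s^2 * K)
J/K reduces to the same SI base units, so it is a valid unit for entropy.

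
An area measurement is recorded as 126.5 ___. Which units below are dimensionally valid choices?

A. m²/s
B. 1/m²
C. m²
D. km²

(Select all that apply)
C, D

area has SI base units: m^2

Checking each option against m^2:
  A. m²/s: ✗ does not match
  B. 1/m²: ✗ does not match
  C. m²: ✓ matches
  D. km²: ✓ matches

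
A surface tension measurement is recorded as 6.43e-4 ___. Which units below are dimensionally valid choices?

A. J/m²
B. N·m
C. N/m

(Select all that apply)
A, C

surface tension has SI base units: kg / s^2

Checking each option against kg / s^2:
  A. J/m²: ✓ matches
  B. N·m: ✗ does not match
  C. N/m: ✓ matches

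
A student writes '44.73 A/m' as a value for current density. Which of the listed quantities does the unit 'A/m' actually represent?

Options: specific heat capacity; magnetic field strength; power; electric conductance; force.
magnetic field strength

current density should have units dimensionally equivalent to A / m^2 (e.g. A/m²).
The given unit 'A/m' reduces to A / m. Of the listed options, that is the dimensionality of magnetic field strength.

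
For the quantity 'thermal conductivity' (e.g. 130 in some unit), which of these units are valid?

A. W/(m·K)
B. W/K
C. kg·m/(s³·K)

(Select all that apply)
A, C

thermal conductivity has SI base units: kg * m / (s^3 * K)

Checking each option against kg * m / (s^3 * K):
  A. W/(m·K): ✓ matches
  B. W/K: ✗ does not match
  C. kg·m/(s³·K): ✓ matches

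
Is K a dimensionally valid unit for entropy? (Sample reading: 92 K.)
No

entropy has SI base units: kg * m^2 / (s^2 * K)
K does NOT reduce to kg * m^2 / (s^2 * K); a valid unit for entropy would be e.g. J/K.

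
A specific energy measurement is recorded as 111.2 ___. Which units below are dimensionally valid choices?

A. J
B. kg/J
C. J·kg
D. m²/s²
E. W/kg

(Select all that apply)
D

specific energy has SI base units: m^2 / s^2

Checking each option against m^2 / s^2:
  A. J: ✗ does not match
  B. kg/J: ✗ does not match
  C. J·kg: ✗ does not match
  D. m²/s²: ✓ matches
  E. W/kg: ✗ does not match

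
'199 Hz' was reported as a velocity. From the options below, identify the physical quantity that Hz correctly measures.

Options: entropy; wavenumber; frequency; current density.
frequency

velocity should have units dimensionally equivalent to m / s (e.g. m/s).
The given unit 'Hz' reduces to 1 / s. Of the listed options, that is the dimensionality of frequency.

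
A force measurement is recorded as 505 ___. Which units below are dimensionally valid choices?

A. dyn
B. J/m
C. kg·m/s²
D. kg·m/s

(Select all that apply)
A, B, C

force has SI base units: kg * m / s^2

Checking each option against kg * m / s^2:
  A. dyn: ✓ matches
  B. J/m: ✓ matches
  C. kg·m/s²: ✓ matches
  D. kg·m/s: ✗ does not match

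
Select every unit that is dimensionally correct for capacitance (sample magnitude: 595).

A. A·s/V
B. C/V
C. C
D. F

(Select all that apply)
A, B, D

capacitance has SI base units: A^2 * s^4 / (kg * m^2)

Checking each option against A^2 * s^4 / (kg * m^2):
  A. A·s/V: ✓ matches
  B. C/V: ✓ matches
  C. C: ✗ does not match
  D. F: ✓ matches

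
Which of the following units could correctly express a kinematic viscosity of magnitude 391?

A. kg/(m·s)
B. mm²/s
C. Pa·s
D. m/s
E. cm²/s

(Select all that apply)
B, E

kinematic viscosity has SI base units: m^2 / s

Checking each option against m^2 / s:
  A. kg/(m·s): ✗ does not match
  B. mm²/s: ✓ matches
  C. Pa·s: ✗ does not match
  D. m/s: ✗ does not match
  E. cm²/s: ✓ matches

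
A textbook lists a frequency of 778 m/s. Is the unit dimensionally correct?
No

frequency has SI base units: 1 / s
m/s does NOT reduce to 1 / s; a valid unit for frequency would be e.g. Hz.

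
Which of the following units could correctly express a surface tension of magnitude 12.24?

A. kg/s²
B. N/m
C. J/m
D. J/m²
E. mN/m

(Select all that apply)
A, B, D, E

surface tension has SI base units: kg / s^2

Checking each option against kg / s^2:
  A. kg/s²: ✓ matches
  B. N/m: ✓ matches
  C. J/m: ✗ does not match
  D. J/m²: ✓ matches
  E. mN/m: ✓ matches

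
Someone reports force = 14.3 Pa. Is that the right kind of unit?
No

force has SI base units: kg * m / s^2
Pa does NOT reduce to kg * m / s^2; a valid unit for force would be e.g. N.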